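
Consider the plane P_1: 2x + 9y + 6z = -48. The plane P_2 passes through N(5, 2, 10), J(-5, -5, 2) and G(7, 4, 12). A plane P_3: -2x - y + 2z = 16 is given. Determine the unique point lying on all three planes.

(-3, -6, 2)

NJ = (-10, -7, -8), NG = (2, 2, 2); a normal to P_2 is NJ × NG = (2, 4, -6).
Using N: P_2 has equation 2x + 4y - 6z = -42.
Solving the 3×3 linear system 2x + 9y + 6z = -48, 2x + 4y - 6z = -42, -2x - y + 2z = 16 (e.g. by elimination or Cramer's rule, determinant = 112) gives (-3, -6, 2).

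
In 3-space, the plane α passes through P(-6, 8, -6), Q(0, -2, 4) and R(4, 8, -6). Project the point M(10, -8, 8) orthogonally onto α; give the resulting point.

PQ = (6, -10, 10), PR = (10, 0, 0); a normal to α is PQ × PR = (0, 100, 100).
Using P: α has equation 100y + 100z = 200.
Foot = M − λn with λ = (n·M − d)/|n|² = (0 − 200)/20000 = -1/100.
Foot = (10, -8, 8) − (-1/100)·(0, 100, 100) = (10, -7, 9).

(10, -7, 9)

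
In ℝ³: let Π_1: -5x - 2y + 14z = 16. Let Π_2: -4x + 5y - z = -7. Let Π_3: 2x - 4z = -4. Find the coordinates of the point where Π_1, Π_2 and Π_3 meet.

Solving the 3×3 linear system -5x - 2y + 14z = 16, -4x + 5y - z = -7, 2x - 4z = -4 (e.g. by elimination or Cramer's rule, determinant = -4) gives (-2, -3, 0).

(-2, -3, 0)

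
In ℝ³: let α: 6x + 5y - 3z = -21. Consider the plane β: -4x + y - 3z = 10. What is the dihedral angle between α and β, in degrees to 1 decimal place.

cos θ = |n₁·n₂| / (|n₁||n₂|) = |-10| / (√70 · √26).
θ = arccos(0.23440) ≈ 76.4°.

76.4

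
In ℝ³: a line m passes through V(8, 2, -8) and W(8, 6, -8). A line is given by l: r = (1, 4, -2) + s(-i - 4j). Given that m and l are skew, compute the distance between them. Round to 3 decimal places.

6.000

A direction vector for m is W − V = (0, 4, 0).
Common perpendicular direction n = (0, 4, 0) × (-1, -4, 0) = (0, 0, 4).
With w = (1, 4, -2) − (8, 2, -8) = (-7, 2, 6), w · n = 24.
Distance = |w · n| / |n| = |24| / √16 ≈ 6.000.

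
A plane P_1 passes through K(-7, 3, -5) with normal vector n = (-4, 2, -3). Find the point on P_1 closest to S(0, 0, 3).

P_1: n·r = n·K gives -4x + 2y - 3z = 49.
Foot = S − λn with λ = (n·S − d)/|n|² = (-9 − 49)/29 = -2.
Foot = (0, 0, 3) − (-2)·(-4, 2, -3) = (-8, 4, -3).

(-8, 4, -3)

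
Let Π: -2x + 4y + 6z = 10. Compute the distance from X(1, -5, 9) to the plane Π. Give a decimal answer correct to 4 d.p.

n·X − d = (-2)·(1) + (4)·(-5) + (6)·(9) − 10 = 22; |n| = √56.
Distance = |22| / √56 = 22/√56 ≈ 2.9399.

2.9399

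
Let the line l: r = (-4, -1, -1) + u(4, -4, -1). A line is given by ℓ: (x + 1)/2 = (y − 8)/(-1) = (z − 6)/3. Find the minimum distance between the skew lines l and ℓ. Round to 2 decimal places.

7.02

ℓ has direction (2, -1, 3) through (-1, 8, 6).
Common perpendicular direction n = (4, -4, -1) × (2, -1, 3) = (-13, -14, 4).
With w = (-1, 8, 6) − (-4, -1, -1) = (3, 9, 7), w · n = -137.
Distance = |w · n| / |n| = |-137| / √381 ≈ 7.02.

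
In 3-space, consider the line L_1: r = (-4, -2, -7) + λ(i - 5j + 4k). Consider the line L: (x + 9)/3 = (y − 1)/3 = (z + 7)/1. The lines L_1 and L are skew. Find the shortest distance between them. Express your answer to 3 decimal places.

4.355

L has direction (3, 3, 1) through (-9, 1, -7).
Common perpendicular direction n = (1, -5, 4) × (3, 3, 1) = (-17, 11, 18).
With w = (-9, 1, -7) − (-4, -2, -7) = (-5, 3, 0), w · n = 118.
Distance = |w · n| / |n| = |118| / √734 ≈ 4.355.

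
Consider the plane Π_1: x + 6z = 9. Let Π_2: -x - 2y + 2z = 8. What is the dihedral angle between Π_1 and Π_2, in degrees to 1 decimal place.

cos θ = |n₁·n₂| / (|n₁||n₂|) = |11| / (√37 · √9).
θ = arccos(0.60280) ≈ 52.9°.

52.9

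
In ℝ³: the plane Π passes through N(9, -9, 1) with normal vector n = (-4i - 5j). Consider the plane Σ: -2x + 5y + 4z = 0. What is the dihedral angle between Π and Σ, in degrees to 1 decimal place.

Π: n·r = n·N gives -4x - 5y = 9.
cos θ = |n₁·n₂| / (|n₁||n₂|) = |-17| / (√41 · √45).
θ = arccos(0.39578) ≈ 66.7°.

66.7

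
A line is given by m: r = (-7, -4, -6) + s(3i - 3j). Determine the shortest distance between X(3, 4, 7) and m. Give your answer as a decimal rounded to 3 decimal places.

Taking (-7, -4, -6) on m with direction v = (3, -3, 0): w = X − (-7, -4, -6) = (10, 8, 13), and w × v = (39, 39, -54).
Distance = |w × v| / |v| = √5958 / √18 ≈ 18.193.

18.193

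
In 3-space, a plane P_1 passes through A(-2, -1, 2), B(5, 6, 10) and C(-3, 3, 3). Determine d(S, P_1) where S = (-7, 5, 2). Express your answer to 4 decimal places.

0.7683

AB = (7, 7, 8), AC = (-1, 4, 1); a normal to P_1 is AB × AC = (-25, -15, 35).
Using A: P_1 has equation -25x - 15y + 35z = 135.
n·S − d = (-25)·(-7) + (-15)·(5) + (35)·(2) − 135 = 35; |n| = √2075.
Distance = |35| / √2075 = 35/√2075 ≈ 0.7683.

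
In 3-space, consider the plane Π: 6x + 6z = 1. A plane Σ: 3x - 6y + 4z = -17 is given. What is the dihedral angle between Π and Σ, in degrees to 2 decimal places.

cos θ = |n₁·n₂| / (|n₁||n₂|) = |42| / (√72 · √61).
θ = arccos(0.63375) ≈ 50.67°.

50.67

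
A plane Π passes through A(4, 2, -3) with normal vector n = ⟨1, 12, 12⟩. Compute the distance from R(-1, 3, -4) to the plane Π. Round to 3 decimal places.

Π: n·r = n·A gives x + 12y + 12z = -8.
n·R − d = (1)·(-1) + (12)·(3) + (12)·(-4) − (-8) = -5; |n| = √289.
Distance = |-5| / √289 = 5/√289 ≈ 0.294.

0.294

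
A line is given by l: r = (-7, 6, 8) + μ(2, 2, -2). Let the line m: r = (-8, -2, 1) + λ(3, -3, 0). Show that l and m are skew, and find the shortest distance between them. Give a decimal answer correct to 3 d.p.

Common perpendicular direction n = (2, 2, -2) × (3, -3, 0) = (-6, -6, -12).
With w = (-8, -2, 1) − (-7, 6, 8) = (-1, -8, -7), w · n = 138.
Since n ≠ 0 the lines are not parallel, and w · n = 138 ≠ 0 so they do not intersect; hence they are skew.
Distance = |w · n| / |n| = |138| / √216 ≈ 9.390.

9.390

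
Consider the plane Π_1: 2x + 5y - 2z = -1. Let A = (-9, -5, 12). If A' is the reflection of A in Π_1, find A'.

λ = (n·A − d)/|n|² = (-67 − (-1))/33 = -2.
Reflection = A − 2λn = (-9, -5, 12) − (-4)·(2, 5, -2) = (-1, 15, 4).

(-1, 15, 4)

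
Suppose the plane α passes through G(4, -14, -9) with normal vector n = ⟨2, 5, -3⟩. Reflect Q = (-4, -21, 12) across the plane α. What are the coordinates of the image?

α: n·r = n·G gives 2x + 5y - 3z = -35.
λ = (n·Q − d)/|n|² = (-149 − (-35))/38 = -3.
Reflection = Q − 2λn = (-4, -21, 12) − (-6)·(2, 5, -3) = (8, 9, -6).

(8, 9, -6)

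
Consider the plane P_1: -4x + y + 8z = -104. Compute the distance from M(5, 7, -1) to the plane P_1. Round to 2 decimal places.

n·M − d = (-4)·(5) + (1)·(7) + (8)·(-1) − (-104) = 83; |n| = √81.
Distance = |83| / √81 = 83/√81 ≈ 9.22.

9.22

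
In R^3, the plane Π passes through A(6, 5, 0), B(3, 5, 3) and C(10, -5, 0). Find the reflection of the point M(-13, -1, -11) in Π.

AB = (-3, 0, 3), AC = (4, -10, 0); a normal to Π is AB × AC = (30, 12, 30).
Using A: Π has equation 30x + 12y + 30z = 240.
λ = (n·M − d)/|n|² = (-732 − 240)/1944 = -1/2.
Reflection = M − 2λn = (-13, -1, -11) − (-1)·(30, 12, 30) = (17, 11, 19).

(17, 11, 19)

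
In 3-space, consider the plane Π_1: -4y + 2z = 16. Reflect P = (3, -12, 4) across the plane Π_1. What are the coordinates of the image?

(3, 4, -4)

λ = (n·P − d)/|n|² = (56 − 16)/20 = 2.
Reflection = P − 2λn = (3, -12, 4) − 4·(0, -4, 2) = (3, 4, -4).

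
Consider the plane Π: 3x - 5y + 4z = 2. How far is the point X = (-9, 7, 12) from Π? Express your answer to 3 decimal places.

2.263

n·X − d = (3)·(-9) + (-5)·(7) + (4)·(12) − 2 = -16; |n| = √50.
Distance = |-16| / √50 = 16/√50 ≈ 2.263.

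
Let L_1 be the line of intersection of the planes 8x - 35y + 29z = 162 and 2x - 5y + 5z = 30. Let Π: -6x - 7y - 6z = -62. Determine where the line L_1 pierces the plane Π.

(0, 2, 8)

Direction of L_1: (8, -35, 29) × (2, -5, 5) = (-30, 18, 30).
A point on L_1: solving the two plane equations with x = 10 gives (10, -4, -2).
Substitute r = (10, -4, -2) + t(-30, 18, 30) into the plane: -20 + (-126)t = -62, so t = 1/3.
Intersection: (10, -4, -2) + (1/3)·(-30, 18, 30) = (0, 2, 8).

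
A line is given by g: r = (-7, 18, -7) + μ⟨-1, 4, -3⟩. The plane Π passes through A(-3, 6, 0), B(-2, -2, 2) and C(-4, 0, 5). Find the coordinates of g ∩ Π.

(-4, 6, 2)

AB = (1, -8, 2), AC = (-1, -6, 5); a normal to Π is AB × AC = (-28, -7, -14).
Using A: Π has equation -28x - 7y - 14z = 42.
Substitute r = (-7, 18, -7) + t(-1, 4, -3) into the plane: 168 + 42t = 42, so t = -3.
Intersection: (-7, 18, -7) + (-3)·(-1, 4, -3) = (-4, 6, 2).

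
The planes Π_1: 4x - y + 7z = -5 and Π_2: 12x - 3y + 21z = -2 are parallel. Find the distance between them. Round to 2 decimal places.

Rescale Π_2 by 1/3: 4x - y + 7z = -2/3. Then distance = |-5 − (-2/3)| / √66 ≈ 0.53.

0.53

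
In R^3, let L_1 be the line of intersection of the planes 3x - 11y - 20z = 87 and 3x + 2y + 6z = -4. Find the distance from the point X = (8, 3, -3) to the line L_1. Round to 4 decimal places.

2.3561

Direction of L_1: (3, -11, -20) × (3, 2, 6) = (-26, -78, 39).
A point on L_1: solving the two plane equations with x = 8 gives (8, 7, -7).
Taking (8, 7, -7) on L_1 with direction v = (-26, -78, 39): w = X − (8, 7, -7) = (0, -4, 4), and w × v = (156, -104, -104).
Distance = |w × v| / |v| = √45968 / √8281 ≈ 2.3561.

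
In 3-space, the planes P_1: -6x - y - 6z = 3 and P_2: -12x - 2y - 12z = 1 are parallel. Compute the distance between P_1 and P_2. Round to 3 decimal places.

0.293

Rescale P_2 by 1/2: -6x - y - 6z = 1/2. Then distance = |3 − (1/2)| / √73 ≈ 0.293.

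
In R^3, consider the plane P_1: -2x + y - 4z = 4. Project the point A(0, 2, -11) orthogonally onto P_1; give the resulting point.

Foot = A − λn with λ = (n·A − d)/|n|² = (46 − 4)/21 = 2.
Foot = (0, 2, -11) − 2·(-2, 1, -4) = (4, 0, -3).

(4, 0, -3)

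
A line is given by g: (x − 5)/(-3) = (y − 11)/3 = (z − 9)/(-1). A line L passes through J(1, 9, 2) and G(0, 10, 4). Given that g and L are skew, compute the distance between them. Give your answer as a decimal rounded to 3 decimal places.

g has direction (-3, 3, -1) through (5, 11, 9).
A direction vector for L is G − J = (-1, 1, 2).
Common perpendicular direction n = (-3, 3, -1) × (-1, 1, 2) = (7, 7, 0).
With w = (1, 9, 2) − (5, 11, 9) = (-4, -2, -7), w · n = -42.
Distance = |w · n| / |n| = |-42| / √98 ≈ 4.243.

4.243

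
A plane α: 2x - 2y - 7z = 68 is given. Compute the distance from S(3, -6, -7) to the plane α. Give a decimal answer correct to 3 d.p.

n·S − d = (2)·(3) + (-2)·(-6) + (-7)·(-7) − 68 = -1; |n| = √57.
Distance = |-1| / √57 = 1/√57 ≈ 0.132.

0.132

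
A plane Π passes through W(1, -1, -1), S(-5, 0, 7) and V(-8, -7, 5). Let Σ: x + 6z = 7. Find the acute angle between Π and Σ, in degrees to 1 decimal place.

WS = (-6, 1, 8), WV = (-9, -6, 6); a normal to Π is WS × WV = (54, -36, 45).
Using W: Π has equation 54x - 36y + 45z = 45.
cos θ = |n₁·n₂| / (|n₁||n₂|) = |324| / (√6237 · √37).
θ = arccos(0.67446) ≈ 47.6°.

47.6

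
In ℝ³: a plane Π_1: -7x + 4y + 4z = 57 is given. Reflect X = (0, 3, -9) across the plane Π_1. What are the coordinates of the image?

λ = (n·X − d)/|n|² = (-24 − 57)/81 = -1.
Reflection = X − 2λn = (0, 3, -9) − (-2)·(-7, 4, 4) = (-14, 11, -1).

(-14, 11, -1)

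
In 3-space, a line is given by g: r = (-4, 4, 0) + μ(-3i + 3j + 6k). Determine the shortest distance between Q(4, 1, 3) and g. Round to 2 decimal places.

Taking (-4, 4, 0) on g with direction v = (-3, 3, 6): w = Q − (-4, 4, 0) = (8, -3, 3), and w × v = (-27, -57, 15).
Distance = |w × v| / |v| = √4203 / √54 ≈ 8.82.

8.82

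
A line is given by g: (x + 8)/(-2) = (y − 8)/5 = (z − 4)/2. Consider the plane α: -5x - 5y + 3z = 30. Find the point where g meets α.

(-4, -2, 0)

g has direction (-2, 5, 2) through (-8, 8, 4).
Substitute r = (-8, 8, 4) + t(-2, 5, 2) into the plane: 12 + (-9)t = 30, so t = -2.
Intersection: (-8, 8, 4) + (-2)·(-2, 5, 2) = (-4, -2, 0).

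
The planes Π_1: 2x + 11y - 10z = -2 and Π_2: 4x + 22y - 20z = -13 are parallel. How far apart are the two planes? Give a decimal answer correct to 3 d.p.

0.300

Rescale Π_2 by 1/2: 2x + 11y - 10z = -13/2. Then distance = |-2 − (-13/2)| / √225 ≈ 0.300.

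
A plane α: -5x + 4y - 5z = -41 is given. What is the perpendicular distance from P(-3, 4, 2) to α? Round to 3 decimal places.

n·P − d = (-5)·(-3) + (4)·(4) + (-5)·(2) − (-41) = 62; |n| = √66.
Distance = |62| / √66 = 62/√66 ≈ 7.632.

7.632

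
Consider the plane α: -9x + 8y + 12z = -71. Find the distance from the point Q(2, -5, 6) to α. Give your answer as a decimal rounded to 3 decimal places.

n·Q − d = (-9)·(2) + (8)·(-5) + (12)·(6) − (-71) = 85; |n| = √289.
Distance = |85| / √289 = 85/√289 ≈ 5.000.

5.000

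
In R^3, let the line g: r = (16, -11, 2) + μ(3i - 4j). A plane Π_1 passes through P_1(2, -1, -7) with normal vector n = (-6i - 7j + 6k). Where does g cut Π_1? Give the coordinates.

Π_1: n·r = n·P_1 gives -6x - 7y + 6z = -47.
Substitute r = (16, -11, 2) + t(3, -4, 0) into the plane: -7 + 10t = -47, so t = -4.
Intersection: (16, -11, 2) + (-4)·(3, -4, 0) = (4, 5, 2).

(4, 5, 2)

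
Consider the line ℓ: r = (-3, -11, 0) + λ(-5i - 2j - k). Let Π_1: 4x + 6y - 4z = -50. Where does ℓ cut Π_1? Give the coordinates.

(2, -9, 1)

Substitute r = (-3, -11, 0) + t(-5, -2, -1) into the plane: -78 + (-28)t = -50, so t = -1.
Intersection: (-3, -11, 0) + (-1)·(-5, -2, -1) = (2, -9, 1).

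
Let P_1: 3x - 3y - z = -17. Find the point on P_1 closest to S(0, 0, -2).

(-3, 3, -1)

Foot = S − λn with λ = (n·S − d)/|n|² = (2 − (-17))/19 = 1.
Foot = (0, 0, -2) − 1·(3, -3, -1) = (-3, 3, -1).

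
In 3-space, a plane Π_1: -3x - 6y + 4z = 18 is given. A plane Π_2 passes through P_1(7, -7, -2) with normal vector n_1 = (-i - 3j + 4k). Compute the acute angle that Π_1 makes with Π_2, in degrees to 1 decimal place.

Π_2: n_1·r = n_1·P_1 gives -x - 3y + 4z = 6.
cos θ = |n₁·n₂| / (|n₁||n₂|) = |37| / (√61 · √26).
θ = arccos(0.92907) ≈ 21.7°.

21.7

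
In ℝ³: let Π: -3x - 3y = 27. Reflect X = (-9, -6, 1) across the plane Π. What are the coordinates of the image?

(-3, 0, 1)

λ = (n·X − d)/|n|² = (45 − 27)/18 = 1.
Reflection = X − 2λn = (-9, -6, 1) − 2·(-3, -3, 0) = (-3, 0, 1).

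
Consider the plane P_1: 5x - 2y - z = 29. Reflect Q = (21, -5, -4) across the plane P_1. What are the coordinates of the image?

(-9, 7, 2)

λ = (n·Q − d)/|n|² = (119 − 29)/30 = 3.
Reflection = Q − 2λn = (21, -5, -4) − 6·(5, -2, -1) = (-9, 7, 2).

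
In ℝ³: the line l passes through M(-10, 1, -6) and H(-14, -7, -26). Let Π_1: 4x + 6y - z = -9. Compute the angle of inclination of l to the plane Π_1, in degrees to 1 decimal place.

A direction vector for l is H − M = (-4, -8, -20).
sin θ = |n·v| / (|n||v|) = |-44| / (√53 · √480) = 0.27586.
θ ≈ 16.0°.

16.0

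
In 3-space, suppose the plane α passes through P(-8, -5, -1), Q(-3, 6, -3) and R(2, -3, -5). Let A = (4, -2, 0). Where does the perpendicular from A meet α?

PQ = (5, 11, -2), PR = (10, 2, -4); a normal to α is PQ × PR = (-40, 0, -100).
Using P: α has equation -40x - 100z = 420.
Foot = A − λn with λ = (n·A − d)/|n|² = (-160 − 420)/11600 = -1/20.
Foot = (4, -2, 0) − (-1/20)·(-40, 0, -100) = (2, -2, -5).

(2, -2, -5)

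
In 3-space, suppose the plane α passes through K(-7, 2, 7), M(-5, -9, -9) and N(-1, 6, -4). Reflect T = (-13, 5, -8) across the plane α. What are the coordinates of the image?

KM = (2, -11, -16), KN = (6, 4, -11); a normal to α is KM × KN = (185, -74, 74).
Using K: α has equation 185x - 74y + 74z = -925.
λ = (n·T − d)/|n|² = (-3367 − (-925))/45177 = -2/37.
Reflection = T − 2λn = (-13, 5, -8) − (-4/37)·(185, -74, 74) = (7, -3, 0).

(7, -3, 0)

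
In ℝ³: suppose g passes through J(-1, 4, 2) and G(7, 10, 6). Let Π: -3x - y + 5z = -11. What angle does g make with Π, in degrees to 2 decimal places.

A direction vector for g is G − J = (8, 6, 4).
sin θ = |n·v| / (|n||v|) = |-10| / (√35 · √116) = 0.15694.
θ ≈ 9.03°.

9.03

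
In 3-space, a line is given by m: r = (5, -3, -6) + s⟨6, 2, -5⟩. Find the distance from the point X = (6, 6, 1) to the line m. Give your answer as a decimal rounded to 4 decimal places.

11.3639

Taking (5, -3, -6) on m with direction v = (6, 2, -5): w = X − (5, -3, -6) = (1, 9, 7), and w × v = (-59, 47, -52).
Distance = |w × v| / |v| = √8394 / √65 ≈ 11.3639.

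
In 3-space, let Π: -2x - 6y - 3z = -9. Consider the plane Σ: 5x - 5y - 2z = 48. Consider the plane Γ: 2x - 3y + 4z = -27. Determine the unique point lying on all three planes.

(9, 3, -9)

Solving the 3×3 linear system -2x - 6y - 3z = -9, 5x - 5y - 2z = 48, 2x - 3y + 4z = -27 (e.g. by elimination or Cramer's rule, determinant = 211) gives (9, 3, -9).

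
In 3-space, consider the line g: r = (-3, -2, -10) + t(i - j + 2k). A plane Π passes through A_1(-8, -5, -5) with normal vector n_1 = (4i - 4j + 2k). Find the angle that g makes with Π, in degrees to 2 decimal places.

54.74

Π: n_1·r = n_1·A_1 gives 4x - 4y + 2z = -22.
sin θ = |n·v| / (|n||v|) = |12| / (√36 · √6) = 0.81650.
θ ≈ 54.74°.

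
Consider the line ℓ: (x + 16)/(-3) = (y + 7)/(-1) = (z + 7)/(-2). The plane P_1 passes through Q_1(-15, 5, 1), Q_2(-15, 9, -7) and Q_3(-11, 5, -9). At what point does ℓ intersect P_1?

(-7, -4, -1)

ℓ has direction (-3, -1, -2) through (-16, -7, -7).
Q_1Q_2 = (0, 4, -8), Q_1Q_3 = (4, 0, -10); a normal to P_1 is Q_1Q_2 × Q_1Q_3 = (-40, -32, -16).
Using Q_1: P_1 has equation -40x - 32y - 16z = 424.
Substitute r = (-16, -7, -7) + t(-3, -1, -2) into the plane: 976 + 184t = 424, so t = -3.
Intersection: (-16, -7, -7) + (-3)·(-3, -1, -2) = (-7, -4, -1).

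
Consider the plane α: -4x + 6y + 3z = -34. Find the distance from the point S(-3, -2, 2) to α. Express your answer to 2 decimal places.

5.12

n·S − d = (-4)·(-3) + (6)·(-2) + (3)·(2) − (-34) = 40; |n| = √61.
Distance = |40| / √61 = 40/√61 ≈ 5.12.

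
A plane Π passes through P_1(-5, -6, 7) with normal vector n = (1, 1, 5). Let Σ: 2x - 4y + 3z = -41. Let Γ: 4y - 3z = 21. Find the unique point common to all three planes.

Π: n·r = n·P_1 gives x + y + 5z = 24.
Solving the 3×3 linear system x + y + 5z = 24, 2x - 4y + 3z = -41, 4y - 3z = 21 (e.g. by elimination or Cramer's rule, determinant = 46) gives (-10, 9, 5).

(-10, 9, 5)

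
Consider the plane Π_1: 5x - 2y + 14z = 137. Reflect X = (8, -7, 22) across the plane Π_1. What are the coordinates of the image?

(-2, -3, -6)

λ = (n·X − d)/|n|² = (362 − 137)/225 = 1.
Reflection = X − 2λn = (8, -7, 22) − 2·(5, -2, 14) = (-2, -3, -6).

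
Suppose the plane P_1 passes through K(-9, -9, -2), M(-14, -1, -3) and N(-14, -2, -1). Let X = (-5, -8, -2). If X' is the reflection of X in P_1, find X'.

KM = (-5, 8, -1), KN = (-5, 7, 1); a normal to P_1 is KM × KN = (15, 10, 5).
Using K: P_1 has equation 15x + 10y + 5z = -235.
λ = (n·X − d)/|n|² = (-165 − (-235))/350 = 1/5.
Reflection = X − 2λn = (-5, -8, -2) − (2/5)·(15, 10, 5) = (-11, -12, -4).

(-11, -12, -4)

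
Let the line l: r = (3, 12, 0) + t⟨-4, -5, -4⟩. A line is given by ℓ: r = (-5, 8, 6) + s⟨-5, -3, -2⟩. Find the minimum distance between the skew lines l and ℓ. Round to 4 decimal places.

Common perpendicular direction n = (-4, -5, -4) × (-5, -3, -2) = (-2, 12, -13).
With w = (-5, 8, 6) − (3, 12, 0) = (-8, -4, 6), w · n = -110.
Distance = |w · n| / |n| = |-110| / √317 ≈ 6.1782.

6.1782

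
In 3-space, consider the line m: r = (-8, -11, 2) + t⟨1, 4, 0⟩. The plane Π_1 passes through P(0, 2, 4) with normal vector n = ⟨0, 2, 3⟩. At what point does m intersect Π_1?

Π_1: n·r = n·P gives 2y + 3z = 16.
Substitute r = (-8, -11, 2) + t(1, 4, 0) into the plane: -16 + 8t = 16, so t = 4.
Intersection: (-8, -11, 2) + 4·(1, 4, 0) = (-4, 5, 2).

(-4, 5, 2)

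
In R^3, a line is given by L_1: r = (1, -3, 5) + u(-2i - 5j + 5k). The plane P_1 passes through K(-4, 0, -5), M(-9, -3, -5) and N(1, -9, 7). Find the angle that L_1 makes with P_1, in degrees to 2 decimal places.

6.10

KM = (-5, -3, 0), KN = (5, -9, 12); a normal to P_1 is KM × KN = (-36, 60, 60).
Using K: P_1 has equation -36x + 60y + 60z = -156.
sin θ = |n·v| / (|n||v|) = |72| / (√8496 · √54) = 0.10630.
θ ≈ 6.10°.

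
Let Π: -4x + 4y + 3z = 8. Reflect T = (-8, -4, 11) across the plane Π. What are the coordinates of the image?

(0, -12, 5)

λ = (n·T − d)/|n|² = (49 − 8)/41 = 1.
Reflection = T − 2λn = (-8, -4, 11) − 2·(-4, 4, 3) = (0, -12, 5).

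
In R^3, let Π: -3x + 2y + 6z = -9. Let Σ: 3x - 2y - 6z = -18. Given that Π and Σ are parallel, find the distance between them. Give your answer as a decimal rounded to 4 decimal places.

3.8571

Rescale Σ by 1/(-1): -3x + 2y + 6z = 18. Then distance = |-9 − 18| / √49 ≈ 3.8571.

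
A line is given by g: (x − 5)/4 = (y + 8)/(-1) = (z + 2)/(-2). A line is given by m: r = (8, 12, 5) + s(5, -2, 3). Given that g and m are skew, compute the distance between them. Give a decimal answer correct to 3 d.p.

20.704

g has direction (4, -1, -2) through (5, -8, -2).
Common perpendicular direction n = (4, -1, -2) × (5, -2, 3) = (-7, -22, -3).
With w = (8, 12, 5) − (5, -8, -2) = (3, 20, 7), w · n = -482.
Distance = |w · n| / |n| = |-482| / √542 ≈ 20.704.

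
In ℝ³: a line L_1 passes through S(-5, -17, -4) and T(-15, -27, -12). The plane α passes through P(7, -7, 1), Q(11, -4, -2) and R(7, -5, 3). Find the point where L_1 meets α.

A direction vector for L_1 is T − S = (-10, -10, -8).
PQ = (4, 3, -3), PR = (0, 2, 2); a normal to α is PQ × PR = (12, -8, 8).
Using P: α has equation 12x - 8y + 8z = 148.
Substitute r = (-5, -17, -4) + t(-10, -10, -8) into the plane: 44 + (-104)t = 148, so t = -1.
Intersection: (-5, -17, -4) + (-1)·(-10, -10, -8) = (5, -7, 4).

(5, -7, 4)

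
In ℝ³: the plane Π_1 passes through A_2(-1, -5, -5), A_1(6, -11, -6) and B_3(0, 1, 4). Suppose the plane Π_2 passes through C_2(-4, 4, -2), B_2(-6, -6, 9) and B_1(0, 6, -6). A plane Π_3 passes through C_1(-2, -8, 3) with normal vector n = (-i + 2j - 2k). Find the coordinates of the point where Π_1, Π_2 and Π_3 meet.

A_2A_1 = (7, -6, -1), A_2B_3 = (1, 6, 9); a normal to Π_1 is A_2A_1 × A_2B_3 = (-48, -64, 48).
Using A_2: Π_1 has equation -48x - 64y + 48z = 128.
C_2B_2 = (-2, -10, 11), C_2B_1 = (4, 2, -4); a normal to Π_2 is C_2B_2 × C_2B_1 = (18, 36, 36).
Using C_2: Π_2 has equation 18x + 36y + 36z = 0.
Π_3: n·r = n·C_1 gives -x + 2y - 2z = -20.
Solving the 3×3 linear system -48x - 64y + 48z = 128, 18x + 36y + 36z = 0, -x + 2y - 2z = -20 (e.g. by elimination or Cramer's rule, determinant = 10368) gives (6, -5, 2).

(6, -5, 2)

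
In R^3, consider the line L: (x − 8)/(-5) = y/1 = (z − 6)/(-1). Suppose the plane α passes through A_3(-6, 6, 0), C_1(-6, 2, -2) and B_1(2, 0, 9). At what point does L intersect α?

(-2, 2, 4)

L has direction (-5, 1, -1) through (8, 0, 6).
A_3C_1 = (0, -4, -2), A_3B_1 = (8, -6, 9); a normal to α is A_3C_1 × A_3B_1 = (-48, -16, 32).
Using A_3: α has equation -48x - 16y + 32z = 192.
Substitute r = (8, 0, 6) + t(-5, 1, -1) into the plane: -192 + 192t = 192, so t = 2.
Intersection: (8, 0, 6) + 2·(-5, 1, -1) = (-2, 2, 4).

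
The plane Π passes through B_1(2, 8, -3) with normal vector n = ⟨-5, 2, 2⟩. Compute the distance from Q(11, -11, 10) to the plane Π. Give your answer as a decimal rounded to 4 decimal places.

9.9224

Π: n·r = n·B_1 gives -5x + 2y + 2z = 0.
n·Q − d = (-5)·(11) + (2)·(-11) + (2)·(10) − 0 = -57; |n| = √33.
Distance = |-57| / √33 = 57/√33 ≈ 9.9224.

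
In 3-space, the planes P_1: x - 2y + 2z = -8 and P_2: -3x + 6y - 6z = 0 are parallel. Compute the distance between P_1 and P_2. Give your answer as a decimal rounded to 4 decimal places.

Rescale P_2 by 1/(-3): x - 2y + 2z = 0. Then distance = |-8 − 0| / √9 ≈ 2.6667.

2.6667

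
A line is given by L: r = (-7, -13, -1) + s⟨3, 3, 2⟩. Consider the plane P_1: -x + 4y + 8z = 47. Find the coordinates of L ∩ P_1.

Substitute r = (-7, -13, -1) + t(3, 3, 2) into the plane: -53 + 25t = 47, so t = 4.
Intersection: (-7, -13, -1) + 4·(3, 3, 2) = (5, -1, 7).

(5, -1, 7)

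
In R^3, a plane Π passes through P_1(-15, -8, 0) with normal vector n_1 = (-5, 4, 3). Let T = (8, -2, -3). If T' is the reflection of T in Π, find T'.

(-12, 14, 9)

Π: n_1·r = n_1·P_1 gives -5x + 4y + 3z = 43.
λ = (n·T − d)/|n|² = (-57 − 43)/50 = -2.
Reflection = T − 2λn = (8, -2, -3) − (-4)·(-5, 4, 3) = (-12, 14, 9).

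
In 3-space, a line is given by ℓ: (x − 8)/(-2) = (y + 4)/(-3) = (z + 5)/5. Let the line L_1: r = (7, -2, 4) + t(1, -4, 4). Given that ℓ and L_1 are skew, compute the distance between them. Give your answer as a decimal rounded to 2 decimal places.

6.22

ℓ has direction (-2, -3, 5) through (8, -4, -5).
Common perpendicular direction n = (-2, -3, 5) × (1, -4, 4) = (8, 13, 11).
With w = (7, -2, 4) − (8, -4, -5) = (-1, 2, 9), w · n = 117.
Distance = |w · n| / |n| = |117| / √354 ≈ 6.22.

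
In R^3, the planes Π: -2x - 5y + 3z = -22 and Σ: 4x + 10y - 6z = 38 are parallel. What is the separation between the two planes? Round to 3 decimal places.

0.487

Rescale Σ by 1/(-2): -2x - 5y + 3z = -19. Then distance = |-22 − (-19)| / √38 ≈ 0.487.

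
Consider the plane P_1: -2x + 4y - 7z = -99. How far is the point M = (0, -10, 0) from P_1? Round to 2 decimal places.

7.10

n·M − d = (-2)·(0) + (4)·(-10) + (-7)·(0) − (-99) = 59; |n| = √69.
Distance = |59| / √69 = 59/√69 ≈ 7.10.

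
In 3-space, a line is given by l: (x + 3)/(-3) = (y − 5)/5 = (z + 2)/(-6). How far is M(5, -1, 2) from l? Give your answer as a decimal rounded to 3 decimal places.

l has direction (-3, 5, -6) through (-3, 5, -2).
Taking (-3, 5, -2) on l with direction v = (-3, 5, -6): w = M − (-3, 5, -2) = (8, -6, 4), and w × v = (16, 36, 22).
Distance = |w × v| / |v| = √2036 / √70 ≈ 5.393.

5.393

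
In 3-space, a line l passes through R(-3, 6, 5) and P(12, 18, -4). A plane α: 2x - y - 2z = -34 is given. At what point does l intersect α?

A direction vector for l is P − R = (15, 12, -9).
Substitute r = (-3, 6, 5) + t(15, 12, -9) into the plane: -22 + 36t = -34, so t = -1/3.
Intersection: (-3, 6, 5) + (-1/3)·(15, 12, -9) = (-8, 2, 8).

(-8, 2, 8)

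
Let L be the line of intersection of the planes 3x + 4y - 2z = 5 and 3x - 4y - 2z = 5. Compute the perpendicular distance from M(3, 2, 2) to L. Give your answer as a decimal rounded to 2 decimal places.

Direction of L: (3, 4, -2) × (3, -4, -2) = (-16, 0, -24).
A point on L: solving the two plane equations with x = 7 gives (7, 0, 8).
Taking (7, 0, 8) on L with direction v = (-16, 0, -24): w = M − (7, 0, 8) = (-4, 2, -6), and w × v = (-48, 0, 32).
Distance = |w × v| / |v| = √3328 / √832 ≈ 2.00.

2.00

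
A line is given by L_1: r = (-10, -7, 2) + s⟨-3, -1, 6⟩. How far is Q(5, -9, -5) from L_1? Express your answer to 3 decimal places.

10.997

Taking (-10, -7, 2) on L_1 with direction v = (-3, -1, 6): w = Q − (-10, -7, 2) = (15, -2, -7), and w × v = (-19, -69, -21).
Distance = |w × v| / |v| = √5563 / √46 ≈ 10.997.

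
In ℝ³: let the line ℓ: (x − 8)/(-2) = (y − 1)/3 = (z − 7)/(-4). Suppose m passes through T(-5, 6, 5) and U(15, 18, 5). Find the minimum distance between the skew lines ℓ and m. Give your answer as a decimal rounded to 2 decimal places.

ℓ has direction (-2, 3, -4) through (8, 1, 7).
A direction vector for m is U − T = (20, 12, 0).
Common perpendicular direction n = (-2, 3, -4) × (20, 12, 0) = (48, -80, -84).
With w = (-5, 6, 5) − (8, 1, 7) = (-13, 5, -2), w · n = -856.
Distance = |w · n| / |n| = |-856| / √15760 ≈ 6.82.

6.82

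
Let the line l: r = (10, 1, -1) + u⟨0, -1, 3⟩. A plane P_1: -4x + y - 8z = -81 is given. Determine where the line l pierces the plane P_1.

(10, -1, 5)

Substitute r = (10, 1, -1) + t(0, -1, 3) into the plane: -31 + (-25)t = -81, so t = 2.
Intersection: (10, 1, -1) + 2·(0, -1, 3) = (10, -1, 5).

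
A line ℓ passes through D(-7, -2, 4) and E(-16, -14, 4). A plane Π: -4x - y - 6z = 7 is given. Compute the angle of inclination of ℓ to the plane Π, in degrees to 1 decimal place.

26.1

A direction vector for ℓ is E − D = (-9, -12, 0).
sin θ = |n·v| / (|n||v|) = |48| / (√53 · √225) = 0.43955.
θ ≈ 26.1°.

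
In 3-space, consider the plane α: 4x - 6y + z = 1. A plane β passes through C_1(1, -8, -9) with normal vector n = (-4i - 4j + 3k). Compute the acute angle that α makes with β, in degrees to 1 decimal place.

β: n·r = n·C_1 gives -4x - 4y + 3z = 1.
cos θ = |n₁·n₂| / (|n₁||n₂|) = |11| / (√53 · √41).
θ = arccos(0.23597) ≈ 76.4°.

76.4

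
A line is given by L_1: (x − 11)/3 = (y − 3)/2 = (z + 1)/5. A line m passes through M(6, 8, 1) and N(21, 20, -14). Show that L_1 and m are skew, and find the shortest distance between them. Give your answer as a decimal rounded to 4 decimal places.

7.0743

L_1 has direction (3, 2, 5) through (11, 3, -1).
A direction vector for m is N − M = (15, 12, -15).
Common perpendicular direction n = (3, 2, 5) × (15, 12, -15) = (-90, 120, 6).
With w = (6, 8, 1) − (11, 3, -1) = (-5, 5, 2), w · n = 1062.
Since n ≠ 0 the lines are not parallel, and w · n = 1062 ≠ 0 so they do not intersect; hence they are skew.
Distance = |w · n| / |n| = |1062| / √22536 ≈ 7.0743.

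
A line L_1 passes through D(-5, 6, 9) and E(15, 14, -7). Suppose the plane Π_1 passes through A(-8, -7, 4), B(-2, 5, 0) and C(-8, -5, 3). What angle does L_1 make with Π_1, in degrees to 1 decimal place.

36.6

A direction vector for L_1 is E − D = (20, 8, -16).
AB = (6, 12, -4), AC = (0, 2, -1); a normal to Π_1 is AB × AC = (-4, 6, 12).
Using A: Π_1 has equation -4x + 6y + 12z = 38.
sin θ = |n·v| / (|n||v|) = |-224| / (√196 · √720) = 0.59628.
θ ≈ 36.6°.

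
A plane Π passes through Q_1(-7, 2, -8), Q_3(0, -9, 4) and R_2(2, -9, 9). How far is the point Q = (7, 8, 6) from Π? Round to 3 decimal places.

8.764

Q_1Q_3 = (7, -11, 12), Q_1R_2 = (9, -11, 17); a normal to Π is Q_1Q_3 × Q_1R_2 = (-55, -11, 22).
Using Q_1: Π has equation -55x - 11y + 22z = 187.
n·Q − d = (-55)·(7) + (-11)·(8) + (22)·(6) − 187 = -528; |n| = √3630.
Distance = |-528| / √3630 = 528/√3630 ≈ 8.764.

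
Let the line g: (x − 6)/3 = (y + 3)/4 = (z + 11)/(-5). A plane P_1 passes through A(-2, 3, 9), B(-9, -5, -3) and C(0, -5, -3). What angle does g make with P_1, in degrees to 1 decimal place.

59.6

g has direction (3, 4, -5) through (6, -3, -11).
AB = (-7, -8, -12), AC = (2, -8, -12); a normal to P_1 is AB × AC = (0, -108, 72).
Using A: P_1 has equation -108y + 72z = 324.
sin θ = |n·v| / (|n||v|) = |-792| / (√16848 · √50) = 0.86291.
θ ≈ 59.6°.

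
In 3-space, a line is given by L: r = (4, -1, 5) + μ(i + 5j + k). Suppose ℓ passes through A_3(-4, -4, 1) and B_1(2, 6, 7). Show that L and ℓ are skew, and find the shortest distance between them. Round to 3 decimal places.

A direction vector for ℓ is B_1 − A_3 = (6, 10, 6).
Common perpendicular direction n = (1, 5, 1) × (6, 10, 6) = (20, 0, -20).
With w = (-4, -4, 1) − (4, -1, 5) = (-8, -3, -4), w · n = -80.
Since n ≠ 0 the lines are not parallel, and w · n = -80 ≠ 0 so they do not intersect; hence they are skew.
Distance = |w · n| / |n| = |-80| / √800 ≈ 2.828.

2.828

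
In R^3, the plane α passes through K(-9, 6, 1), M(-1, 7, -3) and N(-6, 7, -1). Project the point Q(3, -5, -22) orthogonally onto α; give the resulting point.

KM = (8, 1, -4), KN = (3, 1, -2); a normal to α is KM × KN = (2, 4, 5).
Using K: α has equation 2x + 4y + 5z = 11.
Foot = Q − λn with λ = (n·Q − d)/|n|² = (-124 − 11)/45 = -3.
Foot = (3, -5, -22) − (-3)·(2, 4, 5) = (9, 7, -7).

(9, 7, -7)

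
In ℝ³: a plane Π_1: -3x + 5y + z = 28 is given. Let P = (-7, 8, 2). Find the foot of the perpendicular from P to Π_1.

Foot = P − λn with λ = (n·P − d)/|n|² = (63 − 28)/35 = 1.
Foot = (-7, 8, 2) − 1·(-3, 5, 1) = (-4, 3, 1).

(-4, 3, 1)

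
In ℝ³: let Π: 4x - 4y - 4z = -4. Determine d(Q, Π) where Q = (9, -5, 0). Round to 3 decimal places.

n·Q − d = (4)·(9) + (-4)·(-5) + (-4)·(0) − (-4) = 60; |n| = √48.
Distance = |60| / √48 = 60/√48 ≈ 8.660.

8.660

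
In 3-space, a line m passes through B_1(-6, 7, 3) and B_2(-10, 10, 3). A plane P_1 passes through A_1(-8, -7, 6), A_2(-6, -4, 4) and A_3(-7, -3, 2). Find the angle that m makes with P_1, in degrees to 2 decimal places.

50.80

A direction vector for m is B_2 − B_1 = (-4, 3, 0).
A_1A_2 = (2, 3, -2), A_1A_3 = (1, 4, -4); a normal to P_1 is A_1A_2 × A_1A_3 = (-4, 6, 5).
Using A_1: P_1 has equation -4x + 6y + 5z = 20.
sin θ = |n·v| / (|n||v|) = |34| / (√77 · √25) = 0.77493.
θ ≈ 50.80°.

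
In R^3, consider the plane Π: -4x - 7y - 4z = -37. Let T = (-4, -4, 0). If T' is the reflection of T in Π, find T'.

λ = (n·T − d)/|n|² = (44 − (-37))/81 = 1.
Reflection = T − 2λn = (-4, -4, 0) − 2·(-4, -7, -4) = (4, 10, 8).

(4, 10, 8)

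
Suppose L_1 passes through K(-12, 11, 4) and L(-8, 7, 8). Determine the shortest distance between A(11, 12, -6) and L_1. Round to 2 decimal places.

24.12

A direction vector for L_1 is L − K = (4, -4, 4).
Taking (-12, 11, 4) on L_1 with direction v = (4, -4, 4): w = A − (-12, 11, 4) = (23, 1, -10), and w × v = (-36, -132, -96).
Distance = |w × v| / |v| = √27936 / √48 ≈ 24.12.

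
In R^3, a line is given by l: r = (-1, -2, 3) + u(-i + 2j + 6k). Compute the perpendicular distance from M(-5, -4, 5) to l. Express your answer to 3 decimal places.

4.526

Taking (-1, -2, 3) on l with direction v = (-1, 2, 6): w = M − (-1, -2, 3) = (-4, -2, 2), and w × v = (-16, 22, -10).
Distance = |w × v| / |v| = √840 / √41 ≈ 4.526.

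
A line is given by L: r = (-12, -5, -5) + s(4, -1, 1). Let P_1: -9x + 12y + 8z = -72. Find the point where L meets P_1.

Substitute r = (-12, -5, -5) + t(4, -1, 1) into the plane: 8 + (-40)t = -72, so t = 2.
Intersection: (-12, -5, -5) + 2·(4, -1, 1) = (-4, -7, -3).

(-4, -7, -3)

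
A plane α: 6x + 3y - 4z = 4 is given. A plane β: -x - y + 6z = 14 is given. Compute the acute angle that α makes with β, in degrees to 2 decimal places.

46.73

cos θ = |n₁·n₂| / (|n₁||n₂|) = |-33| / (√61 · √38).
θ = arccos(0.68542) ≈ 46.73°.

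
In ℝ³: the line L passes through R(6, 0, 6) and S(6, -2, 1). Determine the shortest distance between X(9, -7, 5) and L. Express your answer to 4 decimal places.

6.8229

A direction vector for L is S − R = (0, -2, -5).
Taking (6, 0, 6) on L with direction v = (0, -2, -5): w = X − (6, 0, 6) = (3, -7, -1), and w × v = (33, 15, -6).
Distance = |w × v| / |v| = √1350 / √29 ≈ 6.8229.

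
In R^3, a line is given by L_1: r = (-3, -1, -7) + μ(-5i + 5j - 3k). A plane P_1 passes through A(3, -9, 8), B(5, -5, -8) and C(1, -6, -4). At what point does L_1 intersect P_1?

(2, -6, -4)

AB = (2, 4, -16), AC = (-2, 3, -12); a normal to P_1 is AB × AC = (0, 56, 14).
Using A: P_1 has equation 56y + 14z = -392.
Substitute r = (-3, -1, -7) + t(-5, 5, -3) into the plane: -154 + 238t = -392, so t = -1.
Intersection: (-3, -1, -7) + (-1)·(-5, 5, -3) = (2, -6, -4).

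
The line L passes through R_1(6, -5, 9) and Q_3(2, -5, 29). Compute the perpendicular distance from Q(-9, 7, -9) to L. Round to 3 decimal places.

A direction vector for L is Q_3 − R_1 = (-4, 0, 20).
Taking (6, -5, 9) on L with direction v = (-4, 0, 20): w = Q − (6, -5, 9) = (-15, 12, -18), and w × v = (240, 372, 48).
Distance = |w × v| / |v| = √198288 / √416 ≈ 21.832.

21.832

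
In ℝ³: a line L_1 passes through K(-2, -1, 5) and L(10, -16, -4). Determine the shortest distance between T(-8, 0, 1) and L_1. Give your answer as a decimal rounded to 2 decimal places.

A direction vector for L_1 is L − K = (12, -15, -9).
Taking (-2, -1, 5) on L_1 with direction v = (12, -15, -9): w = T − (-2, -1, 5) = (-6, 1, -4), and w × v = (-69, -102, 78).
Distance = |w × v| / |v| = √21249 / √450 ≈ 6.87.

6.87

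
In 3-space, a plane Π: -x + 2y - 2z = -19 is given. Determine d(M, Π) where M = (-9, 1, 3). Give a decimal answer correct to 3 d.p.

n·M − d = (-1)·(-9) + (2)·(1) + (-2)·(3) − (-19) = 24; |n| = √9.
Distance = |24| / √9 = 24/√9 ≈ 8.000.

8.000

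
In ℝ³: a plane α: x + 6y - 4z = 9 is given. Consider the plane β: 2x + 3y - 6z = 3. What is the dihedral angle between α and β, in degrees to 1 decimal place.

30.3

cos θ = |n₁·n₂| / (|n₁||n₂|) = |44| / (√53 · √49).
θ = arccos(0.86341) ≈ 30.3°.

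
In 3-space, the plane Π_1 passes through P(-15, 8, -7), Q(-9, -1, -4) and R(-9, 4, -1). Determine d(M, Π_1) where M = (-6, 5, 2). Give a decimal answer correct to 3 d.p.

PQ = (6, -9, 3), PR = (6, -4, 6); a normal to Π_1 is PQ × PR = (-42, -18, 30).
Using P: Π_1 has equation -42x - 18y + 30z = 276.
n·M − d = (-42)·(-6) + (-18)·(5) + (30)·(2) − 276 = -54; |n| = √2988.
Distance = |-54| / √2988 = 54/√2988 ≈ 0.988.

0.988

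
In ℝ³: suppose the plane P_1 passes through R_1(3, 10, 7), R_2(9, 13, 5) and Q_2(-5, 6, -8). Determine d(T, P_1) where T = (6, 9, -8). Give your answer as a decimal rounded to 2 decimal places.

2.24

R_1R_2 = (6, 3, -2), R_1Q_2 = (-8, -4, -15); a normal to P_1 is R_1R_2 × R_1Q_2 = (-53, 106, 0).
Using R_1: P_1 has equation -53x + 106y = 901.
n·T − d = (-53)·(6) + (106)·(9) + (0)·(-8) − 901 = -265; |n| = √14045.
Distance = |-265| / √14045 = 265/√14045 ≈ 2.24.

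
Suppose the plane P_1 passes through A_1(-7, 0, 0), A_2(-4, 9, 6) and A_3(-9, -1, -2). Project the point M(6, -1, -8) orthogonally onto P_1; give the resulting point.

(-2, -5, 2)

A_1A_2 = (3, 9, 6), A_1A_3 = (-2, -1, -2); a normal to P_1 is A_1A_2 × A_1A_3 = (-12, -6, 15).
Using A_1: P_1 has equation -12x - 6y + 15z = 84.
Foot = M − λn with λ = (n·M − d)/|n|² = (-186 − 84)/405 = -2/3.
Foot = (6, -1, -8) − (-2/3)·(-12, -6, 15) = (-2, -5, 2).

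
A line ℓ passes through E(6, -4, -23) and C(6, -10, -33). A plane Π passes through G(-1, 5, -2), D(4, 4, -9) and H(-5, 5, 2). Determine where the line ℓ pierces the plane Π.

A direction vector for ℓ is C − E = (0, -6, -10).
GD = (5, -1, -7), GH = (-4, 0, 4); a normal to Π is GD × GH = (-4, 8, -4).
Using G: Π has equation -4x + 8y - 4z = 52.
Substitute r = (6, -4, -23) + t(0, -6, -10) into the plane: 36 + (-8)t = 52, so t = -2.
Intersection: (6, -4, -23) + (-2)·(0, -6, -10) = (6, 8, -3).

(6, 8, -3)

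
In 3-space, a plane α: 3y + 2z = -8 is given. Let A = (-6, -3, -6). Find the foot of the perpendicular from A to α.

(-6, 0, -4)

Foot = A − λn with λ = (n·A − d)/|n|² = (-21 − (-8))/13 = -1.
Foot = (-6, -3, -6) − (-1)·(0, 3, 2) = (-6, 0, -4).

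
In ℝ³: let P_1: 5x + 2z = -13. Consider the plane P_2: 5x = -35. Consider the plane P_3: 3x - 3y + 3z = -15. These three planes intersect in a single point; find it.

(-7, 9, 11)

Solving the 3×3 linear system 5x + 2z = -13, 5x = -35, 3x - 3y + 3z = -15 (e.g. by elimination or Cramer's rule, determinant = -30) gives (-7, 9, 11).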